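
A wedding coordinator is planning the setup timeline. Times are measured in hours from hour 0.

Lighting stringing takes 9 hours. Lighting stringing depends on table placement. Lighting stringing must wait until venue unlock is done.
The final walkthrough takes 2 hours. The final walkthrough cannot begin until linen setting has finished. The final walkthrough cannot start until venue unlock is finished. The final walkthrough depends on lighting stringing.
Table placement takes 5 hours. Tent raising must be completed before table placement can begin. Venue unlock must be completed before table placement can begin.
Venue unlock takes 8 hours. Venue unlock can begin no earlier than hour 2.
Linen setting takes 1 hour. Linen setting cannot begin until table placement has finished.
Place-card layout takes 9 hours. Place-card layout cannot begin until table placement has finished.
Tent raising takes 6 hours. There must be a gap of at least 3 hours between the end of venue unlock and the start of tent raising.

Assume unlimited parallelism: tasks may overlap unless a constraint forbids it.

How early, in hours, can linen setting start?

After its own release at hour 2, venue unlock can start at hour 2 and finishes at hour 10.
After venue unlock (finishes hour 10, plus 3-hour gap → hour 13), tent raising can start at hour 13 and finishes at hour 19.
For table placement: tent raising (finishes hour 19); venue unlock (finishes hour 10). Taking the maximum gives a start of hour 19, and it finishes at 19 + 5 = hour 24.
Linen setting waits on table placement (finishes hour 24), so the earliest it can start is hour 24.

24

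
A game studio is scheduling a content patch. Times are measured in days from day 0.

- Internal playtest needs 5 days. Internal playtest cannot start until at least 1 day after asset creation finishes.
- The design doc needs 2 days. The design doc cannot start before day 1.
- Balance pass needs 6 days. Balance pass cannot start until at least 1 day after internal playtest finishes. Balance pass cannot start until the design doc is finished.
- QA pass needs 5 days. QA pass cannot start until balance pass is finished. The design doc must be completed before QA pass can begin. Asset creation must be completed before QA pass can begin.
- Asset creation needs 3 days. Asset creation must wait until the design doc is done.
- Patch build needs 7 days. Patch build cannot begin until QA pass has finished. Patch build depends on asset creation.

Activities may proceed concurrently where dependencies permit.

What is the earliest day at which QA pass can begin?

19

The design doc waits on its own release at day 1, so it starts at day 1 and finishes at 1 + 2 = day 3.
Asset creation waits on the design doc (finishes day 3), so it starts at day 3 and finishes at 3 + 3 = day 6.
Internal playtest waits on asset creation (finishes day 6, plus 1-day gap → day 7), so it starts at day 7 and finishes at 7 + 5 = day 12.
Balance pass needs all of internal playtest (finishes day 12, plus 1-day gap → day 13); the design doc (finishes day 3). That puts its earliest start at day 13; it finishes at 13 + 6 = day 19.
QA pass waits on balance pass (finishes day 19); the design doc (finishes day 3); asset creation (finishes day 6). The latest of these is day 19, which is the earliest QA pass can start.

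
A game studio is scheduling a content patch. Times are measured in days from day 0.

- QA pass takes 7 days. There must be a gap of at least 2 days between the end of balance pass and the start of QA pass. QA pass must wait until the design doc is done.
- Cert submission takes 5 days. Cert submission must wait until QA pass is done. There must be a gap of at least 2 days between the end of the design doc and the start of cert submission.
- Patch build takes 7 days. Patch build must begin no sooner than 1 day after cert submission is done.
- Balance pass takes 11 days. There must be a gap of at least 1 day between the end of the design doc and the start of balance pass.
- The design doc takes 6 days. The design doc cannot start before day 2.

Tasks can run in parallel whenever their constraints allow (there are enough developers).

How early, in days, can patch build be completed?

After its own release at day 2, the design doc can start at day 2 and finishes at day 8.
After the design doc (finishes day 8, plus 1-day gap → day 9), balance pass can start at day 9 and finishes at day 20.
QA pass cannot start until balance pass (finishes day 20, plus 2-day gap → day 22); the design doc (finishes day 8). The controlling bound is day 22, so QA pass finishes at 22 + 7 = day 29.
Cert submission has to wait for QA pass (finishes day 29); the design doc (finishes day 8, plus 2-day gap → day 10). The latest of these is day 29, so cert submission runs day 29 to 29 + 5 = day 34.
Patch build cannot begin until cert submission (finishes day 34, plus 1-day gap → day 35). It runs from day 35 to 35 + 7 = day 42.

42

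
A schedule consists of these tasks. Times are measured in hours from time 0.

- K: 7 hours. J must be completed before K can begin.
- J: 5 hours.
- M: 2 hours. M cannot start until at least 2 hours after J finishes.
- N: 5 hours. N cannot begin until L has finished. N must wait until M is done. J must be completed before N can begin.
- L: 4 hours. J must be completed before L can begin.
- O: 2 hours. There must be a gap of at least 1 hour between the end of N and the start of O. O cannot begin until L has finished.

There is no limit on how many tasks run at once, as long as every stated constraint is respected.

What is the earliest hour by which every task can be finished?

17

Nothing blocks J, so it runs from hour 0 to hour 5.
M cannot begin until J (finishes hour 5, plus 2-hour gap → hour 7). It runs from hour 7 to 7 + 2 = hour 9.
L cannot begin until J (finishes hour 5). It runs from hour 5 to 5 + 4 = hour 9.
For N: L (finishes hour 9); M (finishes hour 9); J (finishes hour 5). Taking the maximum gives a start of hour 9, and it finishes at 9 + 5 = hour 14.
O needs all of N (finishes hour 14, plus 1-hour gap → hour 15); L (finishes hour 9). That puts its earliest start at hour 15; it finishes at 15 + 2 = hour 17.
K waits on J (finishes hour 5), so it starts at hour 5 and finishes at 5 + 7 = hour 12.
All tasks are finished once the last one completes. Finish times: J at 5, K at 12, L at 9, M at 9, N at 14, O at 17. The latest is hour 17.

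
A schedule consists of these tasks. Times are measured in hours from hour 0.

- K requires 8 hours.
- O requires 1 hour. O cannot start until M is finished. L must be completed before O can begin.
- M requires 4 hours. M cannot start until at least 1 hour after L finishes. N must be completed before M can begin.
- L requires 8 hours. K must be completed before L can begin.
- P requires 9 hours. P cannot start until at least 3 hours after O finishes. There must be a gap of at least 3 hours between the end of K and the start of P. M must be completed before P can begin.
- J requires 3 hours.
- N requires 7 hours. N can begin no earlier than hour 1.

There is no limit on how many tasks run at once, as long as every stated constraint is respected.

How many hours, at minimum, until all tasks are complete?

34

N cannot begin until its own release at hour 1. It runs from hour 1 to 1 + 7 = hour 8.
K has no prerequisites, so it starts at hour 0 and finishes at hour 8.
After K (finishes hour 8), L can start at hour 8 and finishes at hour 16.
M needs all of L (finishes hour 16, plus 1-hour gap → hour 17); N (finishes hour 8). That puts its earliest start at hour 17; it finishes at 17 + 4 = hour 21.
O has to wait for M (finishes hour 21); L (finishes hour 16). The latest of these is hour 21, so O runs hour 21 to 21 + 1 = hour 22.
For P: O (finishes hour 22, plus 3-hour gap → hour 25); K (finishes hour 8, plus 3-hour gap → hour 11); M (finishes hour 21). Taking the maximum gives a start of hour 25, and it finishes at 25 + 9 = hour 34.
J has no prerequisites, so it starts at hour 0 and finishes at hour 3.
All tasks are finished once the last one completes. Finish times: J at 3, K at 8, L at 16, M at 21, N at 8, O at 22, P at 34. The latest is hour 34.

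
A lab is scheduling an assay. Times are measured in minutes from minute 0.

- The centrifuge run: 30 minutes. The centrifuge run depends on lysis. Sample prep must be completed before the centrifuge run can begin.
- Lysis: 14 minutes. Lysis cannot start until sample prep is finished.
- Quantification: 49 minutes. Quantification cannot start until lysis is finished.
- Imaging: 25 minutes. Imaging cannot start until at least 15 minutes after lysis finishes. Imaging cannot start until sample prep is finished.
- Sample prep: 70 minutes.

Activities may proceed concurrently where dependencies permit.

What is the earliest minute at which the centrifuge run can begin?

Sample prep can start immediately at minute 0; it finishes at minute 70.
After sample prep (finishes minute 70), lysis can start at minute 70 and finishes at minute 84.
The centrifuge run waits on lysis (finishes minute 84); sample prep (finishes minute 70). The latest of these is minute 84, which is the earliest the centrifuge run can start.

84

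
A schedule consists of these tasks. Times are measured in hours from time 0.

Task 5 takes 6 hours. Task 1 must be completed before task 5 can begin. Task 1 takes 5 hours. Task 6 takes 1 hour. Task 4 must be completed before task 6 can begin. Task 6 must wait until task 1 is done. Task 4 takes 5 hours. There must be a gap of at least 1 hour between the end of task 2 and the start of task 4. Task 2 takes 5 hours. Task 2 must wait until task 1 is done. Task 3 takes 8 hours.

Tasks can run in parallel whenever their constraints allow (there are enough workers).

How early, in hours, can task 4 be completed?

16

Task 1 has no prerequisites, so it starts at hour 0 and finishes at hour 5.
After task 1 (finishes hour 5), task 2 can start at hour 5 and finishes at hour 10.
Task 4 waits on task 2 (finishes hour 10, plus 1-hour gap → hour 11), so it starts at hour 11 and finishes at 11 + 5 = hour 16.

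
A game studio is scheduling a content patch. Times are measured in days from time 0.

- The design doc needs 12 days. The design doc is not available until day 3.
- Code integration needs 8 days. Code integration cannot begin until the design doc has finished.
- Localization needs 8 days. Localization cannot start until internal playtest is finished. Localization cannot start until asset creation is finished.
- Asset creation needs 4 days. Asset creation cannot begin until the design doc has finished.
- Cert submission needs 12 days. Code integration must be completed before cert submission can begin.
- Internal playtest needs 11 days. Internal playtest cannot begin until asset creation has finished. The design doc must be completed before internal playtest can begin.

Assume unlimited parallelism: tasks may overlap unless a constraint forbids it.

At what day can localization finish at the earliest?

The design doc cannot begin until its own release at day 3. It runs from day 3 to 3 + 12 = day 15.
Asset creation waits on the design doc (finishes day 15), so it starts at day 15 and finishes at 15 + 4 = day 19.
Internal playtest needs all of asset creation (finishes day 19); the design doc (finishes day 15). That puts its earliest start at day 19; it finishes at 19 + 11 = day 30.
Localization has to wait for internal playtest (finishes day 30); asset creation (finishes day 19). The latest of these is day 30, so localization runs day 30 to 30 + 8 = day 38.

38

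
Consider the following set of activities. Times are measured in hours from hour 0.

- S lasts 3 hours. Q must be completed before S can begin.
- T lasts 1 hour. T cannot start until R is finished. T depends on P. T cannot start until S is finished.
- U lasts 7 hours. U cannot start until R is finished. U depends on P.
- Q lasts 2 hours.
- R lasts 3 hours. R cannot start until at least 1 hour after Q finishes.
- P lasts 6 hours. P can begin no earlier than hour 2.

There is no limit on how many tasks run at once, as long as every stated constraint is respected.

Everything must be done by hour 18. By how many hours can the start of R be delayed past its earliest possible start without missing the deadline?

5

Nothing blocks Q, so it runs from hour 0 to hour 2.
R cannot begin until Q (finishes hour 2, plus 1-hour gap → hour 3). It runs from hour 3 to 3 + 3 = hour 6.

Working backward from the deadline:
Nothing follows T; the deadline of hour 18 is its only limit. It must start by 18 − 1 = hour 17.
U must finish by hour 18; it takes 7 hours, so it must start by 18 − 7 = hour 11.
R must finish in time for T (must start by hour 17); U (must start by hour 11). The tightest is hour 11, so R must start by 11 − 3 = hour 8.
So R can start as early as hour 3 and as late as hour 8, giving 8 − 3 = 5 hours of slack.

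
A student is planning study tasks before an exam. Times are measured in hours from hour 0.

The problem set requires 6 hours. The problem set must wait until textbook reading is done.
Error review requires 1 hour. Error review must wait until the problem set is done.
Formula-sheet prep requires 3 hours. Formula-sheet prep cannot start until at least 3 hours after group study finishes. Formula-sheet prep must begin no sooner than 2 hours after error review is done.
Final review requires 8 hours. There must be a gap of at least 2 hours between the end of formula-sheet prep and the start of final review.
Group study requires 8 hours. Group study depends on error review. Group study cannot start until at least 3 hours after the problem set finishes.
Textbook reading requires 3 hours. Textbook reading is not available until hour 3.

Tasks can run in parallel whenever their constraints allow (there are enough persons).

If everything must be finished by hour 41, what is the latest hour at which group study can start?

17

Final review must finish by hour 41; it takes 8 hours, so it must start by 41 − 8 = hour 33.
Since final review (must start by hour 33, minus 2-hour gap → hour 31) depends on it, formula-sheet prep must finish by hour 31. Backing off its 3-hour duration gives a latest start of hour 28.
Group study feeds into formula-sheet prep (must start by hour 28, minus 3-hour gap → hour 25); so group study must finish by hour 25 and therefore start by hour 17.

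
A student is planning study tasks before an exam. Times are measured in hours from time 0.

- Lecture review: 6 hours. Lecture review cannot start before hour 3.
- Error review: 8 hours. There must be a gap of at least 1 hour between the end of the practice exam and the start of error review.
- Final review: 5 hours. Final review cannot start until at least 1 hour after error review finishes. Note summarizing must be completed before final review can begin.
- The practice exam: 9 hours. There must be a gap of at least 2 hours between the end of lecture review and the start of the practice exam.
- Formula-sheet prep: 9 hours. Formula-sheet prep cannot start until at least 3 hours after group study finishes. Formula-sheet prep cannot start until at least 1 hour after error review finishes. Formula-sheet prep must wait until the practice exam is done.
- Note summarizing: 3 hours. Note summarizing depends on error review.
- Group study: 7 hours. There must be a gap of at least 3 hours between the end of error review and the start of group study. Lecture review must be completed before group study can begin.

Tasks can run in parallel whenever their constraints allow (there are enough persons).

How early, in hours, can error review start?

After its own release at hour 3, lecture review can start at hour 3 and finishes at hour 9.
The practice exam waits on lecture review (finishes hour 9, plus 2-hour gap → hour 11), so it starts at hour 11 and finishes at 11 + 9 = hour 20.
Error review waits on the practice exam (finishes hour 20, plus 1-hour gap → hour 21), so the earliest it can start is hour 21.

21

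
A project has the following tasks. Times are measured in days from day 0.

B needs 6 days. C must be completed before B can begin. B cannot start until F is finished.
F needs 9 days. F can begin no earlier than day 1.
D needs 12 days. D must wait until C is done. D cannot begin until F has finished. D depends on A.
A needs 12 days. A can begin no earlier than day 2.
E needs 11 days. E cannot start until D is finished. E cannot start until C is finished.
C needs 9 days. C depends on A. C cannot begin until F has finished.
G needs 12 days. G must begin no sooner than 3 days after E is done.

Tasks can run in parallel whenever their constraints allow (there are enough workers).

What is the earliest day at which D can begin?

23

F waits on its own release at day 1, so it starts at day 1 and finishes at 1 + 9 = day 10.
After its own release at day 2, A can start at day 2 and finishes at day 14.
C needs all of A (finishes day 14); F (finishes day 10). That puts its earliest start at day 14; it finishes at 14 + 9 = day 23.
D waits on C (finishes day 23); F (finishes day 10); A (finishes day 14). The latest of these is day 23, which is the earliest D can start.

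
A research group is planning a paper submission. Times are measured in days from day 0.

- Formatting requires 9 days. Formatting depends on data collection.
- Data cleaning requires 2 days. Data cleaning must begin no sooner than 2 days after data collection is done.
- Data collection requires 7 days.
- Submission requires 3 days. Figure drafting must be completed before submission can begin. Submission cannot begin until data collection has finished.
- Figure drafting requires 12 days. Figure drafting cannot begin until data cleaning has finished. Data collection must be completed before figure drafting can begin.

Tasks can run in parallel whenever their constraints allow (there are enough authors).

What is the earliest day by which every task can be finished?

Data collection has no prerequisites, so it starts at day 0 and finishes at day 7.
Formatting cannot begin until data collection (finishes day 7). It runs from day 7 to 7 + 9 = day 16.
After data collection (finishes day 7, plus 2-day gap → day 9), data cleaning can start at day 9 and finishes at day 11.
Figure drafting has to wait for data cleaning (finishes day 11); data collection (finishes day 7). The latest of these is day 11, so figure drafting runs day 11 to 11 + 12 = day 23.
For submission: figure drafting (finishes day 23); data collection (finishes day 7). Taking the maximum gives a start of day 23, and it finishes at 23 + 3 = day 26.
All tasks are finished once the last one completes. Finish times: Data collection at 7, Data cleaning at 11, Figure drafting at 23, Formatting at 16, Submission at 26. The latest is day 26.

26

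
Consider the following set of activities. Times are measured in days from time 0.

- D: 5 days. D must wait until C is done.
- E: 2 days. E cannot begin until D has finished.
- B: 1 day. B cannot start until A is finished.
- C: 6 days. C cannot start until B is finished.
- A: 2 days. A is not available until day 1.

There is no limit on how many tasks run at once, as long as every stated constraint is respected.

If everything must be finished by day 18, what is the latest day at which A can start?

E must finish by day 18; it takes 2 days, so it must start by 18 − 2 = day 16.
D must finish before E (must start by day 16). With a 5-day duration, D must start by 16 − 5 = day 11.
Since D (must start by day 11) depends on it, C must finish by day 11. Backing off its 6-day duration gives a latest start of day 5.
Since C (must start by day 5) depends on it, B must finish by day 5. Backing off its 1-day duration gives a latest start of day 4.
A feeds into B (must start by day 4); so A must finish by day 4 and therefore start by day 2.

2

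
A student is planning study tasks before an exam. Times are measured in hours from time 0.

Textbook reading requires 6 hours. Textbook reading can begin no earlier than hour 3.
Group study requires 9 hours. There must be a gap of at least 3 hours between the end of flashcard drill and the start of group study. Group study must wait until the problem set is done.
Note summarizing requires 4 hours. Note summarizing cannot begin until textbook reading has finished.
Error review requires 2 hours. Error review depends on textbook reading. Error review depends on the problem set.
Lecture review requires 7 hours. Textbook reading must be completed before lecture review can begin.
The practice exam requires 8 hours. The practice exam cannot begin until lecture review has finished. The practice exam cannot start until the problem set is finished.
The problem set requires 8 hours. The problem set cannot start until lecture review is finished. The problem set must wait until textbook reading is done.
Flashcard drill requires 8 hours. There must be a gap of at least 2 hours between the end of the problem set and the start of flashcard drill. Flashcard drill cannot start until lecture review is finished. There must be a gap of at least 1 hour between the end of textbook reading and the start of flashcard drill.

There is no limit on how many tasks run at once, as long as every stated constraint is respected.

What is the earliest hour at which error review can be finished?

26

After its own release at hour 3, textbook reading can start at hour 3 and finishes at hour 9.
Lecture review cannot begin until textbook reading (finishes hour 9). It runs from hour 9 to 9 + 7 = hour 16.
The problem set cannot start until lecture review (finishes hour 16); textbook reading (finishes hour 9). The controlling bound is hour 16, so the problem set finishes at 16 + 8 = hour 24.
Error review has to wait for textbook reading (finishes hour 9); the problem set (finishes hour 24). The latest of these is hour 24, so error review runs hour 24 to 24 + 2 = hour 26.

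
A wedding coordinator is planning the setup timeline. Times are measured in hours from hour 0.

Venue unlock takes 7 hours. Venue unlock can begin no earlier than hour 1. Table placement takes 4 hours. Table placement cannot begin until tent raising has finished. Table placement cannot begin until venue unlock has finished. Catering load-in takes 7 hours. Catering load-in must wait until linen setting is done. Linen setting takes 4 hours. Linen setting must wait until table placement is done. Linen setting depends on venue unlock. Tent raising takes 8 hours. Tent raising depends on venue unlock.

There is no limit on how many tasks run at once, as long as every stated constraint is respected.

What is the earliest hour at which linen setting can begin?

20

After its own release at hour 1, venue unlock can start at hour 1 and finishes at hour 8.
Tent raising cannot begin until venue unlock (finishes hour 8). It runs from hour 8 to 8 + 8 = hour 16.
Table placement needs all of tent raising (finishes hour 16); venue unlock (finishes hour 8). That puts its earliest start at hour 16; it finishes at 16 + 4 = hour 20.
Linen setting waits on table placement (finishes hour 20); venue unlock (finishes hour 8). The latest of these is hour 20, which is the earliest linen setting can start.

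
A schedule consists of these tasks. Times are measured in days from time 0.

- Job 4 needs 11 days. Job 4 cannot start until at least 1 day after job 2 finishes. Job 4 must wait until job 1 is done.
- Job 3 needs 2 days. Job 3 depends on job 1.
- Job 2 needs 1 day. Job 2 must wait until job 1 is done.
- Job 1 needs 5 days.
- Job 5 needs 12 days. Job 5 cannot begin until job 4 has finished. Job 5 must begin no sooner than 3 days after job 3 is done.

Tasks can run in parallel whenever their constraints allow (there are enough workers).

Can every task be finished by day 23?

Job 1 can start immediately at day 0; it finishes at day 5.
Job 3 cannot begin until job 1 (finishes day 5). It runs from day 5 to 5 + 2 = day 7.
Job 2 cannot begin until job 1 (finishes day 5). It runs from day 5 to 5 + 1 = day 6.
Job 4 needs all of job 2 (finishes day 6, plus 1-day gap → day 7); job 1 (finishes day 5). That puts its earliest start at day 7; it finishes at 7 + 11 = day 18.
For job 5: job 4 (finishes day 18); job 3 (finishes day 7, plus 3-day gap → day 10). Taking the maximum gives a start of day 18, and it finishes at 18 + 12 = day 30.
The earliest everything can be done is day 30, which is after the deadline of 23, so it is not possible.

No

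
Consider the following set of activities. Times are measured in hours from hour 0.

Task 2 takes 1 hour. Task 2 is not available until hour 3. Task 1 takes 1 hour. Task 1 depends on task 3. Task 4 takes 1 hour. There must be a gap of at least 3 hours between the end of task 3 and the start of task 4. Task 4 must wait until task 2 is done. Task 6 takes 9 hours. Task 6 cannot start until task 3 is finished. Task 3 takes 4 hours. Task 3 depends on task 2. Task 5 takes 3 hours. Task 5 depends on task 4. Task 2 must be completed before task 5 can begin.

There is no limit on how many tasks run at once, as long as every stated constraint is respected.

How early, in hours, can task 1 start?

8

After its own release at hour 3, task 2 can start at hour 3 and finishes at hour 4.
Task 3 cannot begin until task 2 (finishes hour 4). It runs from hour 4 to 4 + 4 = hour 8.
Task 1 waits on task 3 (finishes hour 8), so the earliest it can start is hour 8.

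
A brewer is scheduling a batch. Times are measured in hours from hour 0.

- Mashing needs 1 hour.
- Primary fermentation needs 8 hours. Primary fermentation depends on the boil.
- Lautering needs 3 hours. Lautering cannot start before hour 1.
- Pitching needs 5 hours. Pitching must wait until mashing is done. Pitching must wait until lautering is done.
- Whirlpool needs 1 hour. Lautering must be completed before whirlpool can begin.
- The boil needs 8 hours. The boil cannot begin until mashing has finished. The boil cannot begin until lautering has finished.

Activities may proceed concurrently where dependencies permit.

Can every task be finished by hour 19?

No

Lautering waits on its own release at hour 1, so it starts at hour 1 and finishes at 1 + 3 = hour 4.
Whirlpool cannot begin until lautering (finishes hour 4). It runs from hour 4 to 4 + 1 = hour 5.
Nothing blocks mashing, so it runs from hour 0 to hour 1.
Pitching cannot start until mashing (finishes hour 1); lautering (finishes hour 4). The controlling bound is hour 4, so pitching finishes at 4 + 5 = hour 9.
The boil cannot start until mashing (finishes hour 1); lautering (finishes hour 4). The controlling bound is hour 4, so the boil finishes at 4 + 8 = hour 12.
After the boil (finishes hour 12), primary fermentation can start at hour 12 and finishes at hour 20.
The earliest everything can be done is hour 20, which is after the deadline of 19, so it is not possible.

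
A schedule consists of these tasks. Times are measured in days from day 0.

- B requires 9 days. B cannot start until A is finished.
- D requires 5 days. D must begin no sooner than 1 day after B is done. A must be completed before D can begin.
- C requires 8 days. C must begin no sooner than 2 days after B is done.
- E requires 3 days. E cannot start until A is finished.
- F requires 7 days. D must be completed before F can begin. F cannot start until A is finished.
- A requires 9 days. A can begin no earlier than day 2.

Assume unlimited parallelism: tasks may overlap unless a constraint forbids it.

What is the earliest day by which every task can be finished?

33

A cannot begin until its own release at day 2. It runs from day 2 to 2 + 9 = day 11.
E waits on A (finishes day 11), so it starts at day 11 and finishes at 11 + 3 = day 14.
After A (finishes day 11), B can start at day 11 and finishes at day 20.
For D: B (finishes day 20, plus 1-day gap → day 21); A (finishes day 11). Taking the maximum gives a start of day 21, and it finishes at 21 + 5 = day 26.
F needs all of D (finishes day 26); A (finishes day 11). That puts its earliest start at day 26; it finishes at 26 + 7 = day 33.
C waits on B (finishes day 20, plus 2-day gap → day 22), so it starts at day 22 and finishes at 22 + 8 = day 30.
All tasks are finished once the last one completes. Finish times: A at 11, B at 20, C at 30, D at 26, E at 14, F at 33. The latest is day 33.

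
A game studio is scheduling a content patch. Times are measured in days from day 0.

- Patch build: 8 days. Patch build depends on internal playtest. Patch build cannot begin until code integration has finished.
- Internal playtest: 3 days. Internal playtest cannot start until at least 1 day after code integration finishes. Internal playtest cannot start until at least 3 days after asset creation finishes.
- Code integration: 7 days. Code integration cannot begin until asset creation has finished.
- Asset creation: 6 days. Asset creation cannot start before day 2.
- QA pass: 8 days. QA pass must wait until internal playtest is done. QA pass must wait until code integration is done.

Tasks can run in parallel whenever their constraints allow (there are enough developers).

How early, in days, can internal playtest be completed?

19

After its own release at day 2, asset creation can start at day 2 and finishes at day 8.
Code integration cannot begin until asset creation (finishes day 8). It runs from day 8 to 8 + 7 = day 15.
Internal playtest cannot start until code integration (finishes day 15, plus 1-day gap → day 16); asset creation (finishes day 8, plus 3-day gap → day 11). The controlling bound is day 16, so internal playtest finishes at 16 + 3 = day 19.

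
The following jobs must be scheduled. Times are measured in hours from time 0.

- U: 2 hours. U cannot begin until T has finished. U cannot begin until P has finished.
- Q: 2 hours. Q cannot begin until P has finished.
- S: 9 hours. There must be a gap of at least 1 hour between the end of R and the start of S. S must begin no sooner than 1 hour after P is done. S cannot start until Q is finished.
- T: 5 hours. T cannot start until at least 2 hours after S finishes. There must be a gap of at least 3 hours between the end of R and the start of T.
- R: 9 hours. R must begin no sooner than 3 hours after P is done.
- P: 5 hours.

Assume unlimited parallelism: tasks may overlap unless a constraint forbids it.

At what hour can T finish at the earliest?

P has no prerequisites, so it starts at hour 0 and finishes at hour 5.
R cannot begin until P (finishes hour 5, plus 3-hour gap → hour 8). It runs from hour 8 to 8 + 9 = hour 17.
Q cannot begin until P (finishes hour 5). It runs from hour 5 to 5 + 2 = hour 7.
For S: R (finishes hour 17, plus 1-hour gap → hour 18); P (finishes hour 5, plus 1-hour gap → hour 6); Q (finishes hour 7). Taking the maximum gives a start of hour 18, and it finishes at 18 + 9 = hour 27.
T needs all of S (finishes hour 27, plus 2-hour gap → hour 29); R (finishes hour 17, plus 3-hour gap → hour 20). That puts its earliest start at hour 29; it finishes at 29 + 5 = hour 34.

34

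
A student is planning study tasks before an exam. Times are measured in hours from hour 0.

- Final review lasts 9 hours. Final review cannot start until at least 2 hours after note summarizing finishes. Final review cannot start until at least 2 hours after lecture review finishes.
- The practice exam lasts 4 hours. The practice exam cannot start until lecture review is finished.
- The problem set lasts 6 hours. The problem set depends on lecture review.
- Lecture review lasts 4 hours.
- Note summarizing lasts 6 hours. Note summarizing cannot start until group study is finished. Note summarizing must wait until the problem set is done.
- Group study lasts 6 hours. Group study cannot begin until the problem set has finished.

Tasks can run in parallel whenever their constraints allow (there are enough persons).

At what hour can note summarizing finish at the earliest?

22

Lecture review has no prerequisites, so it starts at hour 0 and finishes at hour 4.
The problem set waits on lecture review (finishes hour 4), so it starts at hour 4 and finishes at 4 + 6 = hour 10.
Group study waits on the problem set (finishes hour 10), so it starts at hour 10 and finishes at 10 + 6 = hour 16.
Note summarizing has to wait for group study (finishes hour 16); the problem set (finishes hour 10). The latest of these is hour 16, so note summarizing runs hour 16 to 16 + 6 = hour 22.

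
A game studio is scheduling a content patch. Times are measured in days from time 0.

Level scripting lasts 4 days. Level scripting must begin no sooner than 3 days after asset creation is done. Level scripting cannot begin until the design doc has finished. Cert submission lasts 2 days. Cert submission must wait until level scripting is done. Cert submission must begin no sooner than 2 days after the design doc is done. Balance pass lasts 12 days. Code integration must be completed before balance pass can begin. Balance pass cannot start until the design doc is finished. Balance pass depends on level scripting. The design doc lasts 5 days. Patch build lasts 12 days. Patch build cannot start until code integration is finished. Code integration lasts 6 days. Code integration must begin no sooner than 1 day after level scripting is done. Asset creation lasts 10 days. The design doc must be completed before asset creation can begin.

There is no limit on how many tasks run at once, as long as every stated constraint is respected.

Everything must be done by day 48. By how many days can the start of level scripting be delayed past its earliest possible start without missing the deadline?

7

The design doc can start immediately at day 0; it finishes at day 5.
Asset creation cannot begin until the design doc (finishes day 5). It runs from day 5 to 5 + 10 = day 15.
Level scripting cannot start until asset creation (finishes day 15, plus 3-day gap → day 18); the design doc (finishes day 5). The controlling bound is day 18, so level scripting finishes at 18 + 4 = day 22.

Working backward from the deadline:
To finish by day 48, balance pass (duration 12) must start no later than day 36.
Patch build has no dependents, so it just needs to finish by day 48. Starting by 48 − 12 = day 36 achieves that.
For code integration: balance pass (must start by day 36); patch build (must start by day 36). The most restrictive is day 36; with a 6-day duration, code integration must start by day 30.
Nothing follows cert submission; the deadline of day 48 is its only limit. It must start by 48 − 2 = day 46.
For level scripting: code integration (must start by day 30, minus 1-day gap → day 29); balance pass (must start by day 36); cert submission (must start by day 46). The most restrictive is day 29; with a 4-day duration, level scripting must start by day 25.
So level scripting can start as early as day 18 and as late as day 25, giving 25 − 18 = 7 days of slack.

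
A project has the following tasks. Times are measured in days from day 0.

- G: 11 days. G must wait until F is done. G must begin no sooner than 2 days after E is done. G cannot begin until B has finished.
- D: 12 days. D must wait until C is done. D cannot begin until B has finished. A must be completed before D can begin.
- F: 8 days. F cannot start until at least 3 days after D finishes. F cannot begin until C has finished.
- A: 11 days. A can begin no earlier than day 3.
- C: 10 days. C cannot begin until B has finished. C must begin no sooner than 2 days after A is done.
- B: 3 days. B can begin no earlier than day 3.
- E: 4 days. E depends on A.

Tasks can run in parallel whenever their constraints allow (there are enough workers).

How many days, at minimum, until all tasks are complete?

60

B waits on its own release at day 3, so it starts at day 3 and finishes at 3 + 3 = day 6.
A cannot begin until its own release at day 3. It runs from day 3 to 3 + 11 = day 14.
After A (finishes day 14), E can start at day 14 and finishes at day 18.
C cannot start until B (finishes day 6); A (finishes day 14, plus 2-day gap → day 16). The controlling bound is day 16, so C finishes at 16 + 10 = day 26.
For D: C (finishes day 26); B (finishes day 6); A (finishes day 14). Taking the maximum gives a start of day 26, and it finishes at 26 + 12 = day 38.
F needs all of D (finishes day 38, plus 3-day gap → day 41); C (finishes day 26). That puts its earliest start at day 41; it finishes at 41 + 8 = day 49.
G has to wait for F (finishes day 49); E (finishes day 18, plus 2-day gap → day 20); B (finishes day 6). The latest of these is day 49, so G runs day 49 to 49 + 11 = day 60.
All tasks are finished once the last one completes. Finish times: A at 14, B at 6, C at 26, D at 38, E at 18, F at 49, G at 60. The latest is day 60.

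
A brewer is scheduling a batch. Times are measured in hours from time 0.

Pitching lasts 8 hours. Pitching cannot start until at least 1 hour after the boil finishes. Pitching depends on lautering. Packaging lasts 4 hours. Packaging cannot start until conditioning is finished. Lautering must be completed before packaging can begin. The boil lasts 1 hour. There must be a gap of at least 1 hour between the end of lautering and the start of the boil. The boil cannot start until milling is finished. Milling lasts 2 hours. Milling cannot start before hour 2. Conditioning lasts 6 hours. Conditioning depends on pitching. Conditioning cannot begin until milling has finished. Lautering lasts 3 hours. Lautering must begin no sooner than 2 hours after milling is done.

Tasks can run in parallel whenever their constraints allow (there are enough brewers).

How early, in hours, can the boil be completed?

11

Milling waits on its own release at hour 2, so it starts at hour 2 and finishes at 2 + 2 = hour 4.
Lautering cannot begin until milling (finishes hour 4, plus 2-hour gap → hour 6). It runs from hour 6 to 6 + 3 = hour 9.
The boil has to wait for lautering (finishes hour 9, plus 1-hour gap → hour 10); milling (finishes hour 4). The latest of these is hour 10, so the boil runs hour 10 to 10 + 1 = hour 11.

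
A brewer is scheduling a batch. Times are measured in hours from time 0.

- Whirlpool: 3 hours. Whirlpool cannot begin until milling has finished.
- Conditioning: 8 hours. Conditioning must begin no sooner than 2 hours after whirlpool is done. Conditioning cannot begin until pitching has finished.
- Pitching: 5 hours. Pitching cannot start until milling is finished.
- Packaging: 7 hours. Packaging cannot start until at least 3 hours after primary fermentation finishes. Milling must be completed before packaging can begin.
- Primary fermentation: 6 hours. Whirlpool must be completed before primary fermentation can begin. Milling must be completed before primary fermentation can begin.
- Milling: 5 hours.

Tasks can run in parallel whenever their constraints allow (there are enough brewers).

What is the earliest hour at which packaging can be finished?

Milling can start immediately at hour 0; it finishes at hour 5.
After milling (finishes hour 5), whirlpool can start at hour 5 and finishes at hour 8.
For primary fermentation: whirlpool (finishes hour 8); milling (finishes hour 5). Taking the maximum gives a start of hour 8, and it finishes at 8 + 6 = hour 14.
Packaging cannot start until primary fermentation (finishes hour 14, plus 3-hour gap → hour 17); milling (finishes hour 5). The controlling bound is hour 17, so packaging finishes at 17 + 7 = hour 24.

24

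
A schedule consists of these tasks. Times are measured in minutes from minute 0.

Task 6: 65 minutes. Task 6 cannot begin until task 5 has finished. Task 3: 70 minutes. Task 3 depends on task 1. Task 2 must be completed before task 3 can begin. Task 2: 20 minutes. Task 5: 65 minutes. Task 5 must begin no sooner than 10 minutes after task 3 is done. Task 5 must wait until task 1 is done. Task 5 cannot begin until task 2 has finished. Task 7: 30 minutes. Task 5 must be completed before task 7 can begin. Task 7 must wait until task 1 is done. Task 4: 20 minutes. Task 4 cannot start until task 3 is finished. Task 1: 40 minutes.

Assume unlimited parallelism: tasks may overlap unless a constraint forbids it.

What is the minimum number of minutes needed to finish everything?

250

Task 2 has no prerequisites, so it starts at minute 0 and finishes at minute 20.
Task 1 has no prerequisites, so it starts at minute 0 and finishes at minute 40.
Task 3 cannot start until task 1 (finishes minute 40); task 2 (finishes minute 20). The controlling bound is minute 40, so task 3 finishes at 40 + 70 = minute 110.
Task 5 cannot start until task 3 (finishes minute 110, plus 10-minute gap → minute 120); task 1 (finishes minute 40); task 2 (finishes minute 20). The controlling bound is minute 120, so task 5 finishes at 120 + 65 = minute 185.
Task 7 cannot start until task 5 (finishes minute 185); task 1 (finishes minute 40). The controlling bound is minute 185, so task 7 finishes at 185 + 30 = minute 215.
Task 6 cannot begin until task 5 (finishes minute 185). It runs from minute 185 to 185 + 65 = minute 250.
Task 4 cannot begin until task 3 (finishes minute 110). It runs from minute 110 to 110 + 20 = minute 130.
All tasks are finished once the last one completes. Finish times: Task 1 at 40, Task 2 at 20, Task 3 at 110, Task 4 at 130, Task 5 at 185, Task 6 at 250, Task 7 at 215. The latest is minute 250.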